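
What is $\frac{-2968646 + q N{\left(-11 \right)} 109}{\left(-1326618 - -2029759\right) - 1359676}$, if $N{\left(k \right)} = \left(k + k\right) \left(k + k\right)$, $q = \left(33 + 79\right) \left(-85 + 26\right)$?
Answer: $\frac{351580294}{656535} \approx 535.51$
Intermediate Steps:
$q = -6608$ ($q = 112 \left(-59\right) = -6608$)
$N{\left(k \right)} = 4 k^{2}$ ($N{\left(k \right)} = 2 k 2 k = 4 k^{2}$)
$\frac{-2968646 + q N{\left(-11 \right)} 109}{\left(-1326618 - -2029759\right) - 1359676} = \frac{-2968646 + - 6608 \cdot 4 \left(-11\right)^{2} \cdot 109}{\left(-1326618 - -2029759\right) - 1359676} = \frac{-2968646 + - 6608 \cdot 4 \cdot 121 \cdot 109}{\left(-1326618 + 2029759\right) - 1359676} = \frac{-2968646 + \left(-6608\right) 484 \cdot 109}{703141 - 1359676} = \frac{-2968646 - 348611648}{-656535} = \left(-2968646 - 348611648\right) \left(- \frac{1}{656535}\right) = \left(-351580294\right) \left(- \frac{1}{656535}\right) = \frac{351580294}{656535}$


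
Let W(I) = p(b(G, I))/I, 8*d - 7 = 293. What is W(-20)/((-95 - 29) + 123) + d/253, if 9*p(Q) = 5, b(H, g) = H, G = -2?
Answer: 1603/9108 ≈ 0.17600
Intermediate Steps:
d = 75/2 (d = 7/8 + (⅛)*293 = 7/8 + 293/8 = 75/2 ≈ 37.500)
p(Q) = 5/9 (p(Q) = (⅑)*5 = 5/9)
W(I) = 5/(9*I)
W(-20)/((-95 - 29) + 123) + d/253 = ((5/9)/(-20))/((-95 - 29) + 123) + (75/2)/253 = ((5/9)*(-1/20))/(-124 + 123) + (75/2)*(1/253) = -1/36/(-1) + 75/506 = -1/36*(-1) + 75/506 = 1/36 + 75/506 = 1603/9108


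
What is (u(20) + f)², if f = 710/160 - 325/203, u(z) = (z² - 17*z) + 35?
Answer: 100979679529/10549504 ≈ 9572.0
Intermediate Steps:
u(z) = 35 + z² - 17*z
f = 9213/3248 (f = 710*(1/160) - 325*1/203 = 71/16 - 325/203 = 9213/3248 ≈ 2.8365)
(u(20) + f)² = ((35 + 20² - 17*20) + 9213/3248)² = ((35 + 400 - 340) + 9213/3248)² = (95 + 9213/3248)² = (317773/3248)² = 100979679529/10549504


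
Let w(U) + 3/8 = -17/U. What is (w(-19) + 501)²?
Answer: 5811165361/23104 ≈ 2.5152e+5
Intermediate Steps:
w(U) = -3/8 - 17/U
(w(-19) + 501)² = ((-3/8 - 17/(-19)) + 501)² = ((-3/8 - 17*(-1/19)) + 501)² = ((-3/8 + 17/19) + 501)² = (79/152 + 501)² = (76231/152)² = 5811165361/23104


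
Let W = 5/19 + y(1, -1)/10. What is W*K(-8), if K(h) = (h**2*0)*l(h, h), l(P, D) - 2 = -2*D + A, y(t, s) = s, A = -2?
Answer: 0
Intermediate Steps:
l(P, D) = -2*D (l(P, D) = 2 + (-2*D - 2) = 2 + (-2 - 2*D) = -2*D)
K(h) = 0 (K(h) = (h**2*0)*(-2*h) = 0*(-2*h) = 0)
W = 31/190 (W = 5/19 - 1/10 = 31/190 ≈ 0.16316)
W*K(-8) = (31/190)*0 = 0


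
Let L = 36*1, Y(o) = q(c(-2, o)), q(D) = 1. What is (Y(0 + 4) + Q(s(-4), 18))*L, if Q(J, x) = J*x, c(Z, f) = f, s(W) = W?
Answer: -2556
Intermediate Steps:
Y(o) = 1
L = 36
(Y(0 + 4) + Q(s(-4), 18))*L = (1 - 4*18)*36 = (1 - 72)*36 = -71*36 = -2556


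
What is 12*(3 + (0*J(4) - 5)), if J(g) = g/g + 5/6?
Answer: -24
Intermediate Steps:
J(g) = 11/6 (J(g) = 1 + 5*(1/6) = 1 + 5/6 = 11/6)
12*(3 + (0*J(4) - 5)) = 12*(3 + (0*(11/6) - 5)) = 12*(3 + (0 - 5)) = 12*(3 - 5) = 12*(-2) = -24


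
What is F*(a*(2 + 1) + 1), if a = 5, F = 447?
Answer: 7152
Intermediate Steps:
F*(a*(2 + 1) + 1) = 447*(5*(2 + 1) + 1) = 447*(5*3 + 1) = 447*(15 + 1) = 447*16 = 7152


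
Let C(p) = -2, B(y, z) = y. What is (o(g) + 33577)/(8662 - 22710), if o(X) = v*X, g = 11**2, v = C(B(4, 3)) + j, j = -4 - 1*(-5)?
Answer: -2091/878 ≈ -2.3815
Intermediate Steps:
j = 1 (j = -4 + 5 = 1)
v = -1 (v = -2 + 1 = -1)
g = 121
o(X) = -X
(o(g) + 33577)/(8662 - 22710) = (-1*121 + 33577)/(8662 - 22710) = (-121 + 33577)/(-14048) = 33456*(-1/14048) = -2091/878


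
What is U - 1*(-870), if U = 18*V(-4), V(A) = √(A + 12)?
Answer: 870 + 36*√2 ≈ 920.91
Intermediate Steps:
V(A) = √(12 + A)
U = 36*√2 (U = 18*√(12 - 4) = 18*√8 = 18*(2*√2) = 36*√2 ≈ 50.912)
U - 1*(-870) = 36*√2 - 1*(-870) = 36*√2 + 870 = 870 + 36*√2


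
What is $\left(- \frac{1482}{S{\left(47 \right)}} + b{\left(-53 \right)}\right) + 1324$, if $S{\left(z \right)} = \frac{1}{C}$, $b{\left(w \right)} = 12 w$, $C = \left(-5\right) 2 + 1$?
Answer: $14026$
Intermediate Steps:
$C = -9$ ($C = -10 + 1 = -9$)
$S{\left(z \right)} = - \frac{1}{9}$ ($S{\left(z \right)} = \frac{1}{-9} = - \frac{1}{9}$)
$\left(- \frac{1482}{S{\left(47 \right)}} + b{\left(-53 \right)}\right) + 1324 = \left(- \frac{1482}{- \frac{1}{9}} + 12 \left(-53\right)\right) + 1324 = \left(\left(-1482\right) \left(-9\right) - 636\right) + 1324 = \left(13338 - 636\right) + 1324 = 12702 + 1324 = 14026$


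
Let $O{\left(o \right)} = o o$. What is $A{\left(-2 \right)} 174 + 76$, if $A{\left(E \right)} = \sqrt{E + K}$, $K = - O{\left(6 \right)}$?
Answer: $76 + 174 i \sqrt{38} \approx 76.0 + 1072.6 i$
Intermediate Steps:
$O{\left(o \right)} = o^{2}$
$K = -36$ ($K = - 6^{2} = \left(-1\right) 36 = -36$)
$A{\left(E \right)} = \sqrt{-36 + E}$ ($A{\left(E \right)} = \sqrt{E - 36} = \sqrt{-36 + E}$)
$A{\left(-2 \right)} 174 + 76 = \sqrt{-36 - 2} \cdot 174 + 76 = \sqrt{-38} \cdot 174 + 76 = i \sqrt{38} \cdot 174 + 76 = 174 i \sqrt{38} + 76 = 76 + 174 i \sqrt{38}$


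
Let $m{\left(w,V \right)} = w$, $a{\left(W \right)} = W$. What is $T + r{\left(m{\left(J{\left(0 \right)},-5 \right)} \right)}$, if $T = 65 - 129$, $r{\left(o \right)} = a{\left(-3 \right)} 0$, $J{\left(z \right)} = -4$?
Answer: $-64$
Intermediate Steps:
$r{\left(o \right)} = 0$ ($r{\left(o \right)} = \left(-3\right) 0 = 0$)
$T = -64$
$T + r{\left(m{\left(J{\left(0 \right)},-5 \right)} \right)} = -64 + 0 = -64$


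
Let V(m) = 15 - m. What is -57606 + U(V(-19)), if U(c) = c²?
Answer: -56450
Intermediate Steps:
-57606 + U(V(-19)) = -57606 + (15 - 1*(-19))² = -57606 + (15 + 19)² = -57606 + 34² = -57606 + 1156 = -56450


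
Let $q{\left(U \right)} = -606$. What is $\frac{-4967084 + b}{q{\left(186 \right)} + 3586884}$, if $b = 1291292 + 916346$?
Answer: $- \frac{1379723}{1793139} \approx -0.76945$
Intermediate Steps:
$b = 2207638$
$\frac{-4967084 + b}{q{\left(186 \right)} + 3586884} = \frac{-4967084 + 2207638}{-606 + 3586884} = - \frac{2759446}{3586278} = \left(-2759446\right) \frac{1}{3586278} = - \frac{1379723}{1793139}$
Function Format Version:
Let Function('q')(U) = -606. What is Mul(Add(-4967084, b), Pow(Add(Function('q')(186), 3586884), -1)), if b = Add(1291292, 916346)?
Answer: Rational(-1379723, 1793139) ≈ -0.76945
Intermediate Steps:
b = 2207638
Mul(Add(-4967084, b), Pow(Add(Function('q')(186), 3586884), -1)) = Mul(Add(-4967084, 2207638), Pow(Add(-606, 3586884), -1)) = Mul(-2759446, Pow(3586278, -1)) = Mul(-2759446, Rational(1, 3586278)) = Rational(-1379723, 1793139)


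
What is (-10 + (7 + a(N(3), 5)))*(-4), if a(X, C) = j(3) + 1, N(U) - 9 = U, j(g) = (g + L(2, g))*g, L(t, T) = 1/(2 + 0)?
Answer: -34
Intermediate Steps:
L(t, T) = ½ (L(t, T) = 1/2 = ½)
j(g) = g*(½ + g) (j(g) = (g + ½)*g = (½ + g)*g = g*(½ + g))
N(U) = 9 + U
a(X, C) = 23/2 (a(X, C) = 3*(½ + 3) + 1 = 3*(7/2) + 1 = 21/2 + 1 = 23/2)
(-10 + (7 + a(N(3), 5)))*(-4) = (-10 + (7 + 23/2))*(-4) = (-10 + 37/2)*(-4) = (17/2)*(-4) = -34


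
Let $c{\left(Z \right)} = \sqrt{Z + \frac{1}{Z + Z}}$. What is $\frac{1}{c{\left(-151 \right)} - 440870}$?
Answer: $- \frac{133142740}{58698639829403} - \frac{9 i \sqrt{170026}}{58698639829403} \approx -2.2682 \cdot 10^{-6} - 6.3223 \cdot 10^{-11} i$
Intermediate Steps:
$c{\left(Z \right)} = \sqrt{Z + \frac{1}{2 Z}}$
$\frac{1}{c{\left(-151 \right)} - 440870} = \frac{1}{\frac{\sqrt{\frac{2}{-151} + 4 \left(-151\right)}}{2} - 440870} = \frac{1}{\frac{\sqrt{2 \left(- \frac{1}{151}\right) - 604}}{2} - 440870} = \frac{1}{\frac{\sqrt{- \frac{2}{151} - 604}}{2} - 440870} = \frac{1}{\frac{\sqrt{- \frac{91206}{151}}}{2} - 440870} = \frac{1}{\frac{\frac{9}{151} i \sqrt{170026}}{2} - 440870} = \frac{1}{\frac{9 i \sqrt{170026}}{302} - 440870} = \frac{1}{-440870 + \frac{9 i \sqrt{170026}}{302}}$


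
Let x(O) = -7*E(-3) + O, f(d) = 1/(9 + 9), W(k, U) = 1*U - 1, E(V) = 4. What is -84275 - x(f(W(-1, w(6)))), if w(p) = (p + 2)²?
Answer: -1516447/18 ≈ -84247.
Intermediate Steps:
w(p) = (2 + p)²
W(k, U) = -1 + U (W(k, U) = U - 1 = -1 + U)
f(d) = 1/18
x(O) = -28 + O (x(O) = -7*4 + O = -28 + O)
-84275 - x(f(W(-1, w(6)))) = -84275 - (-28 + 1/18) = -84275 - 1*(-503/18) = -84275 + 503/18 = -1516447/18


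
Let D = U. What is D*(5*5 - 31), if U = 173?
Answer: -1038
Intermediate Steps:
D = 173
D*(5*5 - 31) = 173*(5*5 - 31) = 173*(25 - 31) = 173*(-6) = -1038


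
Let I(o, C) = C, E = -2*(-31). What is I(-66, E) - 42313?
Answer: -42251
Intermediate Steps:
E = 62
I(-66, E) - 42313 = 62 - 42313 = -42251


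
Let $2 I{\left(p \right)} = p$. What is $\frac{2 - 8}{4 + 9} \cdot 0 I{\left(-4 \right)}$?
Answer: $0$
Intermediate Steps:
$I{\left(p \right)} = \frac{p}{2}$
$\frac{2 - 8}{4 + 9} \cdot 0 I{\left(-4 \right)} = \frac{2 - 8}{4 + 9} \cdot 0 \cdot \frac{1}{2} \left(-4\right) = - \frac{6}{13} \cdot 0 \left(-2\right) = \left(-6\right) \frac{1}{13} \cdot 0 \left(-2\right) = \left(- \frac{6}{13}\right) 0 \left(-2\right) = 0 \left(-2\right) = 0$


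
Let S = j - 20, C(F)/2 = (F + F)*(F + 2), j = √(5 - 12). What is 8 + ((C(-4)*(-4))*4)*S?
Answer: 10248 - 512*I*√7 ≈ 10248.0 - 1354.6*I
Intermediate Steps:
j = I*√7 (j = √(-7) = I*√7 ≈ 2.6458*I)
C(F) = 4*F*(2 + F) (C(F) = 2*((F + F)*(F + 2)) = 2*((2*F)*(2 + F)) = 2*(2*F*(2 + F)) = 4*F*(2 + F))
S = -20 + I*√7 (S = I*√7 - 20 = -20 + I*√7 ≈ -20.0 + 2.6458*I)
8 + ((C(-4)*(-4))*4)*S = 8 + (((4*(-4)*(2 - 4))*(-4))*4)*(-20 + I*√7) = 8 + (((4*(-4)*(-2))*(-4))*4)*(-20 + I*√7) = 8 + ((32*(-4))*4)*(-20 + I*√7) = 8 + (-128*4)*(-20 + I*√7) = 8 - 512*(-20 + I*√7) = 8 + (10240 - 512*I*√7) = 10248 - 512*I*√7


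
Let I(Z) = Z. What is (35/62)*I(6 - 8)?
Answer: -35/31 ≈ -1.1290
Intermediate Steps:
(35/62)*I(6 - 8) = (35/62)*(6 - 8) = (35*(1/62))*(-2) = (35/62)*(-2) = -35/31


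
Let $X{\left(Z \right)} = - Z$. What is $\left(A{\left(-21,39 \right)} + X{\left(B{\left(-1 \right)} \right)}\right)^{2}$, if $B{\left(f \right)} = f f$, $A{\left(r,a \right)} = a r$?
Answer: $672400$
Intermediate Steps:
$B{\left(f \right)} = f^{2}$
$\left(A{\left(-21,39 \right)} + X{\left(B{\left(-1 \right)} \right)}\right)^{2} = \left(39 \left(-21\right) - \left(-1\right)^{2}\right)^{2} = \left(-819 - 1\right)^{2} = \left(-820\right)^{2} = 672400$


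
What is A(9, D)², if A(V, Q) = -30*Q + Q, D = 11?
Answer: 101761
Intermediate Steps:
A(V, Q) = -29*Q
A(9, D)² = (-29*11)² = (-319)² = 101761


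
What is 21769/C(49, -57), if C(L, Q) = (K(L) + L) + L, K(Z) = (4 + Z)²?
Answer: 21769/2907 ≈ 7.4885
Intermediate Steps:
C(L, Q) = (4 + L)² + 2*L (C(L, Q) = ((4 + L)² + L) + L = (L + (4 + L)²) + L = (4 + L)² + 2*L)
21769/C(49, -57) = 21769/((4 + 49)² + 2*49) = 21769/(53² + 98) = 21769/(2809 + 98) = 21769/2907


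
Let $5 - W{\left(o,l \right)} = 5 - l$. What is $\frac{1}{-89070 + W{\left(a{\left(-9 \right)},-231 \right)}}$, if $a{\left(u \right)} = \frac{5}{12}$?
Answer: $- \frac{1}{89301} \approx -1.1198 \cdot 10^{-5}$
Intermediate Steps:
$a{\left(u \right)} = \frac{5}{12}$ ($a{\left(u \right)} = 5 \cdot \frac{1}{12} = \frac{5}{12}$)
$W{\left(o,l \right)} = l$ ($W{\left(o,l \right)} = 5 - \left(5 - l\right) = 5 + \left(-5 + l\right) = l$)
$\frac{1}{-89070 + W{\left(a{\left(-9 \right)},-231 \right)}} = \frac{1}{-89070 - 231} = \frac{1}{-89301} = - \frac{1}{89301}$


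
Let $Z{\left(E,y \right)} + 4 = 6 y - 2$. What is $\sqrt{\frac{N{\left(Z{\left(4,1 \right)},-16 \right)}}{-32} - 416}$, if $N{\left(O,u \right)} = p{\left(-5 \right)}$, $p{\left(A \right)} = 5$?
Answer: $\frac{i \sqrt{26634}}{8} \approx 20.4 i$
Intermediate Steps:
$Z{\left(E,y \right)} = -6 + 6 y$ ($Z{\left(E,y \right)} = -4 + \left(6 y - 2\right) = -4 + \left(-2 + 6 y\right) = -6 + 6 y$)
$N{\left(O,u \right)} = 5$
$\sqrt{\frac{N{\left(Z{\left(4,1 \right)},-16 \right)}}{-32} - 416} = \sqrt{\frac{5}{-32} - 416} = \sqrt{5 \left(- \frac{1}{32}\right) - 416} = \sqrt{- \frac{5}{32} - 416} = \sqrt{- \frac{13317}{32}} = \frac{i \sqrt{26634}}{8}$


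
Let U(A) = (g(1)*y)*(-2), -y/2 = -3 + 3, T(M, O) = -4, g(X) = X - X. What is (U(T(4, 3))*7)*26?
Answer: 0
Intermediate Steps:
g(X) = 0
y = 0 (y = -2*(-3 + 3) = -2*0 = 0)
U(A) = 0 (U(A) = (0*0)*(-2) = 0*(-2) = 0)
(U(T(4, 3))*7)*26 = (0*7)*26 = 0*26 = 0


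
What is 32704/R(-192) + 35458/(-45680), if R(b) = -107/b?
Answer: 143414300117/2443880 ≈ 58683.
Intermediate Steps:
32704/R(-192) + 35458/(-45680) = 32704/((-107/(-192))) + 35458/(-45680) = 32704/((-107*(-1/192))) + 35458*(-1/45680) = 32704/(107/192) - 17729/22840 = 32704*(192/107) - 17729/22840 = 6279168/107 - 17729/22840 = 143414300117/2443880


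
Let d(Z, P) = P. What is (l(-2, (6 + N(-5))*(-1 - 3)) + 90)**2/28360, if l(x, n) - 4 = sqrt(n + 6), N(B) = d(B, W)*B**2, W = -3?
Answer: (94 + sqrt(282))**2/28360 ≈ 0.43283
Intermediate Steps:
N(B) = -3*B**2
l(x, n) = 4 + sqrt(6 + n) (l(x, n) = 4 + sqrt(n + 6) = 4 + sqrt(6 + n))
(l(-2, (6 + N(-5))*(-1 - 3)) + 90)**2/28360 = ((4 + sqrt(6 + (6 - 3*(-5)**2)*(-1 - 3))) + 90)**2/28360 = ((4 + sqrt(6 + (6 - 3*25)*(-4))) + 90)**2*(1/28360) = ((4 + sqrt(6 + (6 - 75)*(-4))) + 90)**2*(1/28360) = ((4 + sqrt(6 - 69*(-4))) + 90)**2*(1/28360) = ((4 + sqrt(6 + 276)) + 90)**2*(1/28360) = ((4 + sqrt(282)) + 90)**2*(1/28360) = (94 + sqrt(282))**2*(1/28360) = (94 + sqrt(282))**2/28360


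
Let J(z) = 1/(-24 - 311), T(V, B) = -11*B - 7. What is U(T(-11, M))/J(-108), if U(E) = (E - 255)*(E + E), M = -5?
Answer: 6657120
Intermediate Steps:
T(V, B) = -7 - 11*B
U(E) = 2*E*(-255 + E) (U(E) = (-255 + E)*(2*E) = 2*E*(-255 + E))
J(z) = -1/335 (J(z) = 1/(-335) = -1/335)
U(T(-11, M))/J(-108) = (2*(-7 - 11*(-5))*(-255 + (-7 - 11*(-5))))/(-1/335) = (2*(-7 + 55)*(-255 + (-7 + 55)))*(-335) = (2*48*(-255 + 48))*(-335) = (2*48*(-207))*(-335) = -19872*(-335) = 6657120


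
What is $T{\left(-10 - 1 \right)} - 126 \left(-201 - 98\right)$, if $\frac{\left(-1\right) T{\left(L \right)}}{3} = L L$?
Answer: $37311$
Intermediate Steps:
$T{\left(L \right)} = - 3 L^{2}$ ($T{\left(L \right)} = - 3 L L = - 3 L^{2}$)
$T{\left(-10 - 1 \right)} - 126 \left(-201 - 98\right) = - 3 \left(-10 - 1\right)^{2} - 126 \left(-201 - 98\right) = - 3 \left(-11\right)^{2} - -37674 = \left(-3\right) 121 + 37674 = -363 + 37674 = 37311$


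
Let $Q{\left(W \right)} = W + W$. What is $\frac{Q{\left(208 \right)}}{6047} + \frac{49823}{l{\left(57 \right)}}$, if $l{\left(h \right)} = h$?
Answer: $\frac{301303393}{344679} \approx 874.16$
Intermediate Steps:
$Q{\left(W \right)} = 2 W$
$\frac{Q{\left(208 \right)}}{6047} + \frac{49823}{l{\left(57 \right)}} = \frac{2 \cdot 208}{6047} + \frac{49823}{57} = 416 \cdot \frac{1}{6047} + 49823 \cdot \frac{1}{57} = \frac{416}{6047} + \frac{49823}{57} = \frac{301303393}{344679}$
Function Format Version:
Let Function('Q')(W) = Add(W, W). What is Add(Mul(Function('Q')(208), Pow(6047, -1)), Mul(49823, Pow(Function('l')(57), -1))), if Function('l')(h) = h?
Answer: Rational(301303393, 344679) ≈ 874.16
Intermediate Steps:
Function('Q')(W) = Mul(2, W)
Add(Mul(Function('Q')(208), Pow(6047, -1)), Mul(49823, Pow(Function('l')(57), -1))) = Add(Mul(Mul(2, 208), Pow(6047, -1)), Mul(49823, Pow(57, -1))) = Add(Mul(416, Rational(1, 6047)), Mul(49823, Rational(1, 57))) = Add(Rational(416, 6047), Rational(49823, 57)) = Rational(301303393, 344679)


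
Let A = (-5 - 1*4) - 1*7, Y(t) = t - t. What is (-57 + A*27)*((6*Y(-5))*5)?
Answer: 0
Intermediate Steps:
Y(t) = 0
A = -16 (A = (-5 - 4) - 7 = -9 - 7 = -16)
(-57 + A*27)*((6*Y(-5))*5) = (-57 - 16*27)*((6*0)*5) = (-57 - 432)*(0*5) = -489*0 = 0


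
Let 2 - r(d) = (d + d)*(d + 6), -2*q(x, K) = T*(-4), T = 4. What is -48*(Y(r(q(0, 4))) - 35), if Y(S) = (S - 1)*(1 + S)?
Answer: -2363904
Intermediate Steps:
q(x, K) = 8 (q(x, K) = -2*(-4) = -½*(-16) = 8)
r(d) = 2 - 2*d*(6 + d) (r(d) = 2 - (d + d)*(d + 6) = 2 - 2*d*(6 + d))
Y(S) = (1 + S)*(-1 + S) (Y(S) = (-1 + S)*(1 + S) = (1 + S)*(-1 + S))
-48*(Y(r(q(0, 4))) - 35) = -48*((-1 + (2 - 12*8 - 2*8²)²) - 35) = -48*((-1 + (2 - 96 - 2*64)²) - 35) = -48*((-1 + (2 - 96 - 128)²) - 35) = -48*((-1 + (-222)²) - 35) = -48*((-1 + 49284) - 35) = -48*(49283 - 35) = -48*49248 = -2363904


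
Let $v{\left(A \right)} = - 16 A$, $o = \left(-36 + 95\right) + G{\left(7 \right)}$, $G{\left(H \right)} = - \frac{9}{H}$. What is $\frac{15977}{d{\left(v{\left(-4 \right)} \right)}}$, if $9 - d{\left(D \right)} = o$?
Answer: $- \frac{111839}{341} \approx -327.97$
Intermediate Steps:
$o = \frac{404}{7}$ ($o = \left(-36 + 95\right) - \frac{9}{7} = 59 - \frac{9}{7} = \frac{404}{7} \approx 57.714$)
$d{\left(D \right)} = - \frac{341}{7}$ ($d{\left(D \right)} = 9 - \frac{404}{7} = - \frac{341}{7}$)
$\frac{15977}{d{\left(v{\left(-4 \right)} \right)}} = \frac{15977}{- \frac{341}{7}} = 15977 \left(- \frac{7}{341}\right) = - \frac{111839}{341}$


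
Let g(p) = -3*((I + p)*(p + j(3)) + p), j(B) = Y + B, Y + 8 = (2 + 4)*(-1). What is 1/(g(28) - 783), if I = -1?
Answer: -1/2244 ≈ -0.00044563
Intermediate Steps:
Y = -14 (Y = -8 + (2 + 4)*(-1) = -8 + 6*(-1) = -8 - 6 = -14)
j(B) = -14 + B
g(p) = -3*p - 3*(-1 + p)*(-11 + p) (g(p) = -3*((-1 + p)*(p + (-14 + 3)) + p) = -3*((-1 + p)*(p - 11) + p) = -3*((-1 + p)*(-11 + p) + p) = -3*(p + (-1 + p)*(-11 + p)) = -3*p - 3*(-1 + p)*(-11 + p))
1/(g(28) - 783) = 1/((-33 - 3*28**2 + 33*28) - 783) = 1/((-33 - 3*784 + 924) - 783) = 1/((-33 - 2352 + 924) - 783) = 1/(-1461 - 783) = 1/(-2244) = -1/2244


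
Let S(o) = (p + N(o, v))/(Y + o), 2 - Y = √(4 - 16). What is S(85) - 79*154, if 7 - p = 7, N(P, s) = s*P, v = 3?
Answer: -30736087/2527 + 170*I*√3/2527 ≈ -12163.0 + 0.11652*I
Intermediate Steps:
N(P, s) = P*s
p = 0 (p = 7 - 1*7 = 7 - 7 = 0)
Y = 2 - 2*I*√3 (Y = 2 - √(4 - 16) = 2 - √(-12) = 2 - 2*I*√3 ≈ 2.0 - 3.4641*I)
S(o) = 3*o/(2 + o - 2*I*√3) (S(o) = (0 + o*3)/((2 - 2*I*√3) + o) = (0 + 3*o)/(2 + o - 2*I*√3) = (3*o)/(2 + o - 2*I*√3) = 3*o/(2 + o - 2*I*√3))
S(85) - 79*154 = 3*85/(2 + 85 - 2*I*√3) - 79*154 = 3*85/(87 - 2*I*√3) - 1*12166 = 255/(87 - 2*I*√3) - 12166 = -12166 + 255/(87 - 2*I*√3)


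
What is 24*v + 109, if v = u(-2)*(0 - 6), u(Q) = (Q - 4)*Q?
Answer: -1619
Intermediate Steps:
u(Q) = Q*(-4 + Q) (u(Q) = (-4 + Q)*Q = Q*(-4 + Q))
v = -72 (v = (-2*(-4 - 2))*(0 - 6) = -2*(-6)*(-6) = 12*(-6) = -72)
24*v + 109 = 24*(-72) + 109 = -1728 + 109 = -1619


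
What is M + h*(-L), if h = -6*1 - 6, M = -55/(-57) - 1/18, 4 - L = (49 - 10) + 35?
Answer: -286969/342 ≈ -839.09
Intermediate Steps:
L = -70 (L = 4 - ((49 - 10) + 35) = 4 - (39 + 35) = 4 - 1*74 = 4 - 74 = -70)
M = 311/342 (M = -55*(-1/57) - 1*1/18 = 55/57 - 1/18 = 311/342 ≈ 0.90936)
h = -12 (h = -6 - 6 = -12)
M + h*(-L) = 311/342 - (-12)*(-70) = 311/342 - 12*70 = 311/342 - 840 = -286969/342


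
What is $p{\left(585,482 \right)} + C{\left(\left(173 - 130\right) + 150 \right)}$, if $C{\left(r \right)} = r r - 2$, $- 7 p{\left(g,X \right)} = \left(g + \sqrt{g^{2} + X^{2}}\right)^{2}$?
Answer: $37247 - \frac{\left(585 + \sqrt{574549}\right)^{2}}{7} \approx -2.2041 \cdot 10^{5}$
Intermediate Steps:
$p{\left(g,X \right)} = - \frac{\left(g + \sqrt{X^{2} + g^{2}}\right)^{2}}{7}$ ($p{\left(g,X \right)} = - \frac{\left(g + \sqrt{g^{2} + X^{2}}\right)^{2}}{7} = - \frac{\left(g + \sqrt{X^{2} + g^{2}}\right)^{2}}{7}$)
$C{\left(r \right)} = -2 + r^{2}$ ($C{\left(r \right)} = r^{2} - 2 = -2 + r^{2}$)
$p{\left(585,482 \right)} + C{\left(\left(173 - 130\right) + 150 \right)} = - \frac{\left(585 + \sqrt{482^{2} + 585^{2}}\right)^{2}}{7} - \left(2 - \left(\left(173 - 130\right) + 150\right)^{2}\right) = - \frac{\left(585 + \sqrt{232324 + 342225}\right)^{2}}{7} - \left(2 - \left(43 + 150\right)^{2}\right) = - \frac{\left(585 + \sqrt{574549}\right)^{2}}{7} - \left(2 - 193^{2}\right) = - \frac{\left(585 + \sqrt{574549}\right)^{2}}{7} + \left(-2 + 37249\right) = - \frac{\left(585 + \sqrt{574549}\right)^{2}}{7} + 37247 = 37247 - \frac{\left(585 + \sqrt{574549}\right)^{2}}{7}$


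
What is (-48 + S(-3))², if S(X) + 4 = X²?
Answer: 1849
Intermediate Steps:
S(X) = -4 + X²
(-48 + S(-3))² = (-48 + (-4 + (-3)²))² = (-48 + (-4 + 9))² = (-48 + 5)² = (-43)² = 1849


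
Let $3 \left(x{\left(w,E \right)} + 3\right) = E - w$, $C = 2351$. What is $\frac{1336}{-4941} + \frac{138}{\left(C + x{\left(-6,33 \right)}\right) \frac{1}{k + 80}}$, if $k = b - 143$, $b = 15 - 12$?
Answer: $- \frac{14688592}{3888567} \approx -3.7774$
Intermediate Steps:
$x{\left(w,E \right)} = -3 - \frac{w}{3} + \frac{E}{3}$ ($x{\left(w,E \right)} = -3 + \frac{E - w}{3} = -3 + \left(- \frac{w}{3} + \frac{E}{3}\right) = -3 - \frac{w}{3} + \frac{E}{3}$)
$b = 3$ ($b = 15 - 12 = 3$)
$k = -140$ ($k = 3 - 143 = -140$)
$\frac{1336}{-4941} + \frac{138}{\left(C + x{\left(-6,33 \right)}\right) \frac{1}{k + 80}} = \frac{1336}{-4941} + \frac{138}{\left(2351 - -10\right) \frac{1}{-140 + 80}} = 1336 \left(- \frac{1}{4941}\right) + \frac{138}{\left(2351 + \left(-3 + 2 + 11\right)\right) \frac{1}{-60}} = - \frac{1336}{4941} + \frac{138}{\left(2351 + 10\right) \left(- \frac{1}{60}\right)} = - \frac{1336}{4941} + \frac{138}{2361 \left(- \frac{1}{60}\right)} = - \frac{1336}{4941} + \frac{138}{- \frac{787}{20}} = - \frac{1336}{4941} + 138 \left(- \frac{20}{787}\right) = - \frac{1336}{4941} - \frac{2760}{787} = - \frac{14688592}{3888567}$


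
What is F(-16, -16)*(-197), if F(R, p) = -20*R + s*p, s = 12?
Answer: -25216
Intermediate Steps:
F(R, p) = -20*R + 12*p
F(-16, -16)*(-197) = (-20*(-16) + 12*(-16))*(-197) = (320 - 192)*(-197) = 128*(-197) = -25216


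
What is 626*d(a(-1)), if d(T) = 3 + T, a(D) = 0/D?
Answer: 1878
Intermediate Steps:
a(D) = 0
626*d(a(-1)) = 626*(3 + 0) = 626*3 = 1878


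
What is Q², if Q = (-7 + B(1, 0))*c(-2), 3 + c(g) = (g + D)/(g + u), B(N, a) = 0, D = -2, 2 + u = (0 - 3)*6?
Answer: 47089/121 ≈ 389.17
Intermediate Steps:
u = -20 (u = -2 + (0 - 3)*6 = -2 - 3*6 = -2 - 18 = -20)
c(g) = -3 + (-2 + g)/(-20 + g) (c(g) = -3 + (g - 2)/(g - 20) = -3 + (-2 + g)/(-20 + g))
Q = 217/11 (Q = (-7 + 0)*(2*(29 - 1*(-2))/(-20 - 2)) = -14*(29 + 2)/(-22) = -14*(-1)*31/22 = -7*(-31/11) = 217/11 ≈ 19.727)
Q² = (217/11)² = 47089/121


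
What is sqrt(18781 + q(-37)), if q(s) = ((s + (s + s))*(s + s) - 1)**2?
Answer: 5*sqrt(2698886) ≈ 8214.1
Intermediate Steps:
q(s) = (-1 + 6*s**2)**2 (q(s) = ((s + 2*s)*(2*s) - 1)**2 = ((3*s)*(2*s) - 1)**2 = (6*s**2 - 1)**2 = (-1 + 6*s**2)**2)
sqrt(18781 + q(-37)) = sqrt(18781 + (-1 + 6*(-37)**2)**2) = sqrt(18781 + (-1 + 6*1369)**2) = sqrt(18781 + (-1 + 8214)**2) = sqrt(18781 + 8213**2) = sqrt(18781 + 67453369) = sqrt(67472150) = 5*sqrt(2698886)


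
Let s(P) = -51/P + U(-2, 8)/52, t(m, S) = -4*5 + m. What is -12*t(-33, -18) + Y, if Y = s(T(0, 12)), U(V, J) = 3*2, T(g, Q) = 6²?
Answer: 99013/156 ≈ 634.70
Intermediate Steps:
T(g, Q) = 36
U(V, J) = 6
t(m, S) = -20 + m
s(P) = 3/26 - 51/P (s(P) = -51/P + 6/52 = -51/P + 6*(1/52) = -51/P + 3/26 = 3/26 - 51/P)
Y = -203/156 (Y = 3/26 - 51/36 = 3/26 - 51*1/36 = 3/26 - 17/12 = -203/156 ≈ -1.3013)
-12*t(-33, -18) + Y = -12*(-20 - 33) - 203/156 = -12*(-53) - 203/156 = 636 - 203/156 = 99013/156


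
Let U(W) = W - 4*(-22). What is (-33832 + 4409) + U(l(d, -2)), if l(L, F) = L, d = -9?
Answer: -29344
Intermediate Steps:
U(W) = 88 + W (U(W) = W - 1*(-88) = W + 88 = 88 + W)
(-33832 + 4409) + U(l(d, -2)) = (-33832 + 4409) + (88 - 9) = -29423 + 79 = -29344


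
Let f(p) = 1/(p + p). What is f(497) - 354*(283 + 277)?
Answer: -197050559/994 ≈ -1.9824e+5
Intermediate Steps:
f(p) = 1/(2*p)
f(497) - 354*(283 + 277) = (½)/497 - 354*(283 + 277) = (½)*(1/497) - 354*560 = 1/994 - 1*198240 = 1/994 - 198240 = -197050559/994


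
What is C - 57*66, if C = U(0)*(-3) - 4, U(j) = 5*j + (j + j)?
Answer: -3766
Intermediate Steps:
U(j) = 7*j (U(j) = 5*j + 2*j = 7*j)
C = -4 (C = (7*0)*(-3) - 4 = 0*(-3) - 4 = 0 - 4 = -4)
C - 57*66 = -4 - 57*66 = -4 - 3762 = -3766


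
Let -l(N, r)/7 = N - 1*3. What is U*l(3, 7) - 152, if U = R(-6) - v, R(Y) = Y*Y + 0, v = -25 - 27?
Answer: -152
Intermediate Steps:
v = -52
R(Y) = Y² (R(Y) = Y² + 0 = Y²)
l(N, r) = 21 - 7*N (l(N, r) = -7*(N - 1*3) = -7*(N - 3) = -7*(-3 + N) = 21 - 7*N)
U = 88 (U = (-6)² - 1*(-52) = 36 + 52 = 88)
U*l(3, 7) - 152 = 88*(21 - 7*3) - 152 = 88*(21 - 21) - 152 = 88*0 - 152 = 0 - 152 = -152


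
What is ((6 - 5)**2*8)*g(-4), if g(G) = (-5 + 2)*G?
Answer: 96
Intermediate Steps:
g(G) = -3*G
((6 - 5)**2*8)*g(-4) = ((6 - 5)**2*8)*(-3*(-4)) = (1**2*8)*12 = (1*8)*12 = 8*12 = 96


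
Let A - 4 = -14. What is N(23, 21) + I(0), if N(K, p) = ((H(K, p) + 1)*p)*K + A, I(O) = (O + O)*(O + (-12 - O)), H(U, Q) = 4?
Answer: 2405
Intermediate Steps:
I(O) = -24*O (I(O) = (2*O)*(-12) = -24*O)
A = -10 (A = 4 - 14 = -10)
N(K, p) = -10 + 5*K*p (N(K, p) = ((4 + 1)*p)*K - 10 = (5*p)*K - 10 = 5*K*p - 10 = -10 + 5*K*p)
N(23, 21) + I(0) = (-10 + 5*23*21) - 24*0 = (-10 + 2415) + 0 = 2405 + 0 = 2405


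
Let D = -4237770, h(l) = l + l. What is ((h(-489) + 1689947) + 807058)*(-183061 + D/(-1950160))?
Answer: -89106666780509373/195016 ≈ -4.5692e+11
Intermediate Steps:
h(l) = 2*l
((h(-489) + 1689947) + 807058)*(-183061 + D/(-1950160)) = ((2*(-489) + 1689947) + 807058)*(-183061 - 4237770/(-1950160)) = ((-978 + 1689947) + 807058)*(-183061 - 4237770*(-1/1950160)) = (1688969 + 807058)*(-183061 + 423777/195016) = 2496027*(-35699400199/195016) = -89106666780509373/195016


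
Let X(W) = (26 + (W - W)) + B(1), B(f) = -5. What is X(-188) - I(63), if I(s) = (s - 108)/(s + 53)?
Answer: 2481/116 ≈ 21.388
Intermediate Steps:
I(s) = (-108 + s)/(53 + s)
X(W) = 21 (X(W) = (26 + (W - W)) - 5 = (26 + 0) - 5 = 26 - 5 = 21)
X(-188) - I(63) = 21 - (-108 + 63)/(53 + 63) = 21 - (-45)/116 = 21 - 1*(-45/116) = 21 + 45/116 = 2481/116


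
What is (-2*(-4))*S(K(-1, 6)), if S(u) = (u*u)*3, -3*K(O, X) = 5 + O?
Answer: 128/3 ≈ 42.667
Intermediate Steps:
K(O, X) = -5/3 - O/3 (K(O, X) = -(5 + O)/3 = -5/3 - O/3)
S(u) = 3*u² (S(u) = u²*3 = 3*u²)
(-2*(-4))*S(K(-1, 6)) = (-2*(-4))*(3*(-5/3 - ⅓*(-1))²) = 8*(3*(-5/3 + ⅓)²) = 8*(3*(-4/3)²) = 8*(3*(16/9)) = 8*(16/3) = 128/3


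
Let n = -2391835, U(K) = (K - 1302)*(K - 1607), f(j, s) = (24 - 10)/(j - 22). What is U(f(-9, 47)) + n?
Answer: -286576979/961 ≈ -2.9821e+5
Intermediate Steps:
f(j, s) = 14/(-22 + j)
U(K) = (-1607 + K)*(-1302 + K) (U(K) = (-1302 + K)*(-1607 + K) = (-1607 + K)*(-1302 + K))
U(f(-9, 47)) + n = (2092314 + (14/(-22 - 9))**2 - 40726/(-22 - 9)) - 2391835 = (2092314 + (14/(-31))**2 - 40726/(-31)) - 2391835 = (2092314 + (14*(-1/31))**2 - 40726*(-1)/31) - 2391835 = (2092314 + (-14/31)**2 - 2909*(-14/31)) - 2391835 = (2092314 + 196/961 + 40726/31) - 2391835 = 2011976456/961 - 2391835 = -286576979/961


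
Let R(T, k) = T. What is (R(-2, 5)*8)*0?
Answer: 0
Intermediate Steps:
(R(-2, 5)*8)*0 = -2*8*0 = -16*0 = 0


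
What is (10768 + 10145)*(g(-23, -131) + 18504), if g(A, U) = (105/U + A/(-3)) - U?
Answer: 51071309663/131 ≈ 3.8986e+8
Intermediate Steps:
g(A, U) = -U + 105/U - A/3 (g(A, U) = (105/U + A*(-⅓)) - U = (105/U - A/3) - U = -U + 105/U - A/3)
(10768 + 10145)*(g(-23, -131) + 18504) = (10768 + 10145)*((-1*(-131) + 105/(-131) - ⅓*(-23)) + 18504) = 20913*((131 + 105*(-1/131) + 23/3) + 18504) = 20913*((131 - 105/131 + 23/3) + 18504) = 20913*(54181/393 + 18504) = 20913*(7326253/393) = 51071309663/131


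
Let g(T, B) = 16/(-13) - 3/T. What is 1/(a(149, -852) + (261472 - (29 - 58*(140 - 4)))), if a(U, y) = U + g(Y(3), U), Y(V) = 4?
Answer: 52/14012857 ≈ 3.7109e-6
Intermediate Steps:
g(T, B) = -16/13 - 3/T (g(T, B) = 16*(-1/13) - 3/T = -16/13 - 3/T)
a(U, y) = -103/52 + U (a(U, y) = U + (-16/13 - 3/4) = U - 103/52 = -103/52 + U)
1/(a(149, -852) + (261472 - (29 - 58*(140 - 4)))) = 1/((-103/52 + 149) + (261472 - (29 - 58*(140 - 4)))) = 1/(7645/52 + (261472 - (29 - 58*136))) = 1/(7645/52 + (261472 - (29 - 7888))) = 1/(7645/52 + (261472 - 1*(-7859))) = 1/(7645/52 + (261472 + 7859)) = 1/(7645/52 + 269331) = 1/(14012857/52) = 52/14012857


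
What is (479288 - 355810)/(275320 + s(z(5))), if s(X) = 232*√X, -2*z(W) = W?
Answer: 424949537/947515462 - 1790431*I*√10/9475154620 ≈ 0.44849 - 0.00059755*I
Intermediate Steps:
z(W) = -W/2
(479288 - 355810)/(275320 + s(z(5))) = (479288 - 355810)/(275320 + 232*√(-½*5)) = 123478/(275320 + 232*√(-5/2)) = 123478/(275320 + 232*(I*√10/2)) = 123478/(275320 + 116*I*√10)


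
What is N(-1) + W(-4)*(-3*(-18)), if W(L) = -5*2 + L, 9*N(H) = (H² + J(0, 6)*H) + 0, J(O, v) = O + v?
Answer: -6809/9 ≈ -756.56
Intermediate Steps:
N(H) = H²/9 + 2*H/3 (N(H) = ((H² + (0 + 6)*H) + 0)/9 = ((H² + 6*H) + 0)/9 = (H² + 6*H)/9 = H²/9 + 2*H/3)
W(L) = -10 + L
N(-1) + W(-4)*(-3*(-18)) = (⅑)*(-1)*(6 - 1) + (-10 - 4)*(-3*(-18)) = (⅑)*(-1)*5 - 14*54 = -5/9 - 756 = -6809/9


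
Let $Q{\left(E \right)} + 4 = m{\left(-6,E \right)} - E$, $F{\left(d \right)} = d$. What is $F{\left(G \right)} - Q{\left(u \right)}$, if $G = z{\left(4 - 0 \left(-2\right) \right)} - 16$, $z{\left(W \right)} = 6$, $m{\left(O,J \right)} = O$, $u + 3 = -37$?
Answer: $-40$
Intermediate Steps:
$u = -40$ ($u = -3 - 37 = -40$)
$G = -10$ ($G = 6 - 16 = -10$)
$Q{\left(E \right)} = -10 - E$ ($Q{\left(E \right)} = -4 - \left(6 + E\right) = -10 - E$)
$F{\left(G \right)} - Q{\left(u \right)} = -10 - \left(-10 - -40\right) = -10 - \left(-10 + 40\right) = -10 - 30 = -40$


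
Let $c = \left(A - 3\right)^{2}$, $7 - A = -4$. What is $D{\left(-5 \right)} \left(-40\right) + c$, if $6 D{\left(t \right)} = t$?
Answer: $\frac{292}{3} \approx 97.333$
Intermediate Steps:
$A = 11$ ($A = 7 - -4 = 7 + 4 = 11$)
$D{\left(t \right)} = \frac{t}{6}$
$c = 64$ ($c = \left(11 - 3\right)^{2} = 8^{2} = 64$)
$D{\left(-5 \right)} \left(-40\right) + c = \frac{1}{6} \left(-5\right) \left(-40\right) + 64 = \left(- \frac{5}{6}\right) \left(-40\right) + 64 = \frac{100}{3} + 64 = \frac{292}{3}$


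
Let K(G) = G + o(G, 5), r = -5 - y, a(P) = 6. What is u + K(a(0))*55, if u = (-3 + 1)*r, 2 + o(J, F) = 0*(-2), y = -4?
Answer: 222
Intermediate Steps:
o(J, F) = -2 (o(J, F) = -2 + 0*(-2) = -2 + 0 = -2)
r = -1 (r = -5 - 1*(-4) = -5 + 4 = -1)
u = 2 (u = (-3 + 1)*(-1) = -2*(-1) = 2)
K(G) = -2 + G (K(G) = G - 2 = -2 + G)
u + K(a(0))*55 = 2 + (-2 + 6)*55 = 2 + 4*55 = 2 + 220 = 222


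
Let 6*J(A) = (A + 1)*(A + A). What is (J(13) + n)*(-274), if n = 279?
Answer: -279206/3 ≈ -93069.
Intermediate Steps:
J(A) = A*(1 + A)/3 (J(A) = ((A + 1)*(A + A))/6 = ((1 + A)*(2*A))/6 = (2*A*(1 + A))/6 = A*(1 + A)/3)
(J(13) + n)*(-274) = ((⅓)*13*(1 + 13) + 279)*(-274) = ((⅓)*13*14 + 279)*(-274) = (182/3 + 279)*(-274) = (1019/3)*(-274) = -279206/3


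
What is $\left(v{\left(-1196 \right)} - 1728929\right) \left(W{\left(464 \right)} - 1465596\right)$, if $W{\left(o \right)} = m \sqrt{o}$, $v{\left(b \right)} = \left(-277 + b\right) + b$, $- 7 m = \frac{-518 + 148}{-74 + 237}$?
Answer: $2537823102408 - \frac{2562765040 \sqrt{29}}{1141} \approx 2.5378 \cdot 10^{12}$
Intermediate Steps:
$m = \frac{370}{1141}$ ($m = - \frac{\left(-518 + 148\right) \frac{1}{-74 + 237}}{7} = - \frac{\left(-370\right) \frac{1}{163}}{7} = \left(- \frac{1}{7}\right) \left(- \frac{370}{163}\right) = \frac{370}{1141} \approx 0.32428$)
$v{\left(b \right)} = -277 + 2 b$
$W{\left(o \right)} = \frac{370 \sqrt{o}}{1141}$
$\left(v{\left(-1196 \right)} - 1728929\right) \left(W{\left(464 \right)} - 1465596\right) = \left(\left(-277 + 2 \left(-1196\right)\right) - 1728929\right) \left(\frac{370 \sqrt{464}}{1141} - 1465596\right) = \left(\left(-277 - 2392\right) - 1728929\right) \left(\frac{370 \cdot 4 \sqrt{29}}{1141} + \left(-1637390 + 171794\right)\right) = \left(-2669 - 1728929\right) \left(\frac{1480 \sqrt{29}}{1141} - 1465596\right) = - 1731598 \left(-1465596 + \frac{1480 \sqrt{29}}{1141}\right) = 2537823102408 - \frac{2562765040 \sqrt{29}}{1141}$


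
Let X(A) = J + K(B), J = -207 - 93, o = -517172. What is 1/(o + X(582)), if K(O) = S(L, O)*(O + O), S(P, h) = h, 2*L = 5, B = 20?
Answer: -1/516672 ≈ -1.9355e-6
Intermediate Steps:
L = 5/2 (L = (½)*5 = 5/2 ≈ 2.5000)
J = -300
K(O) = 2*O² (K(O) = O*(O + O) = O*(2*O) = 2*O²)
X(A) = 500 (X(A) = -300 + 2*20² = -300 + 2*400 = -300 + 800 = 500)
1/(o + X(582)) = 1/(-517172 + 500) = 1/(-516672) = -1/516672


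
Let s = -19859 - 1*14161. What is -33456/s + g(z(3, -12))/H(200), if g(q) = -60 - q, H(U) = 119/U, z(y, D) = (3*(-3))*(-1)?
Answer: -5541604/48195 ≈ -114.98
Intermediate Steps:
z(y, D) = 9 (z(y, D) = -9*(-1) = 9)
s = -34020 (s = -19859 - 14161 = -34020)
-33456/s + g(z(3, -12))/H(200) = -33456/(-34020) + (-60 - 1*9)/((119/200)) = -33456*(-1/34020) + (-60 - 9)/((119*(1/200))) = 2788/2835 - 69/119/200 = 2788/2835 - 69*200/119 = 2788/2835 - 13800/119 = -5541604/48195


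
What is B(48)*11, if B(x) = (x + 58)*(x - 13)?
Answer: 40810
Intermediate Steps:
B(x) = (-13 + x)*(58 + x) (B(x) = (58 + x)*(-13 + x) = (-13 + x)*(58 + x))
B(48)*11 = (-754 + 48**2 + 45*48)*11 = (-754 + 2304 + 2160)*11 = 3710*11 = 40810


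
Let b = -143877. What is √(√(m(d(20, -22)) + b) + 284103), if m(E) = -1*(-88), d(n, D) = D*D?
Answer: √(284103 + I*√143789) ≈ 533.01 + 0.356*I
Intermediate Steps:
d(n, D) = D²
m(E) = 88
√(√(m(d(20, -22)) + b) + 284103) = √(√(88 - 143877) + 284103) = √(√(-143789) + 284103) = √(I*√143789 + 284103) = √(284103 + I*√143789)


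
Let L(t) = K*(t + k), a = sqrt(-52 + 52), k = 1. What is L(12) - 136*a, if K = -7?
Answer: -91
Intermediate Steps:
a = 0 (a = sqrt(0) = 0)
L(t) = -7 - 7*t (L(t) = -7*(t + 1) = -7*(1 + t) = -7 - 7*t)
L(12) - 136*a = (-7 - 7*12) - 136*0 = (-7 - 84) + 0 = -91 + 0 = -91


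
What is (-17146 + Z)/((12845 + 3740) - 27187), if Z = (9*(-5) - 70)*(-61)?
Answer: 3377/3534 ≈ 0.95557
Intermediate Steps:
Z = 7015 (Z = (-45 - 70)*(-61) = -115*(-61) = 7015)
(-17146 + Z)/((12845 + 3740) - 27187) = (-17146 + 7015)/((12845 + 3740) - 27187) = -10131/(16585 - 27187) = -10131/(-10602) = -10131*(-1/10602) = 3377/3534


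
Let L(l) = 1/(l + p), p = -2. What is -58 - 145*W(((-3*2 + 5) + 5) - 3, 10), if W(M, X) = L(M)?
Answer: 87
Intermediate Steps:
L(l) = 1/(-2 + l) (L(l) = 1/(l - 2) = 1/(-2 + l))
W(M, X) = 1/(-2 + M)
-58 - 145*W(((-3*2 + 5) + 5) - 3, 10) = -58 - 145/(-2 + (((-3*2 + 5) + 5) - 3)) = -58 - 145/(-2 + (((-6 + 5) + 5) - 3)) = -58 - 145/(-2 + ((-1 + 5) - 3)) = -58 - 145/(-2 + (4 - 3)) = -58 - 145/(-2 + 1) = -58 - 145/(-1) = -58 - 145*(-1) = -58 + 145 = 87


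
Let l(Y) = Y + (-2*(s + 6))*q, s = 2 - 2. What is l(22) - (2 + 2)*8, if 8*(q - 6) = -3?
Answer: -155/2 ≈ -77.500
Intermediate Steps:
q = 45/8 (q = 6 + (⅛)*(-3) = 6 - 3/8 = 45/8 ≈ 5.6250)
s = 0
l(Y) = -135/2 + Y (l(Y) = Y - 2*(0 + 6)*(45/8) = Y - 2*6*(45/8) = Y - 12*45/8 = Y - 135/2 = -135/2 + Y)
l(22) - (2 + 2)*8 = (-135/2 + 22) - (2 + 2)*8 = -91/2 - 4*8 = -91/2 - 1*32 = -91/2 - 32 = -155/2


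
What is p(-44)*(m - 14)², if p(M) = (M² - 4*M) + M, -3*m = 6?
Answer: 529408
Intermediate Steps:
m = -2 (m = -⅓*6 = -2)
p(M) = M² - 3*M
p(-44)*(m - 14)² = (-44*(-3 - 44))*(-2 - 14)² = -44*(-47)*(-16)² = 2068*256 = 529408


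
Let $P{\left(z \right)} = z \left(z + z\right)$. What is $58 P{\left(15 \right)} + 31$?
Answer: $26131$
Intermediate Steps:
$P{\left(z \right)} = 2 z^{2}$ ($P{\left(z \right)} = z 2 z = 2 z^{2}$)
$58 P{\left(15 \right)} + 31 = 58 \cdot 2 \cdot 15^{2} + 31 = 58 \cdot 2 \cdot 225 + 31 = 58 \cdot 450 + 31 = 26100 + 31 = 26131$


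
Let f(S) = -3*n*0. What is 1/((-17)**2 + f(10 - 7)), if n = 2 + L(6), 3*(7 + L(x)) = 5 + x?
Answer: 1/289 ≈ 0.0034602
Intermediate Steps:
L(x) = -16/3 + x/3 (L(x) = -7 + (5 + x)/3 = -7 + (5/3 + x/3) = -16/3 + x/3)
n = -4/3 (n = 2 + (-16/3 + (1/3)*6) = 2 + (-16/3 + 2) = 2 - 10/3 = -4/3 ≈ -1.3333)
f(S) = 0 (f(S) = -3*(-4/3)*0 = 4*0 = 0)
1/((-17)**2 + f(10 - 7)) = 1/((-17)**2 + 0) = 1/(289 + 0) = 1/289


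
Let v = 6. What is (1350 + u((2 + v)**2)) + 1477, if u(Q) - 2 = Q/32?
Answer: 2831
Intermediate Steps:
u(Q) = 2 + Q/32
(1350 + u((2 + v)**2)) + 1477 = (1350 + (2 + (2 + 6)**2/32)) + 1477 = (1350 + (2 + (1/32)*8**2)) + 1477 = (1350 + (2 + (1/32)*64)) + 1477 = (1350 + (2 + 2)) + 1477 = (1350 + 4) + 1477 = 1354 + 1477 = 2831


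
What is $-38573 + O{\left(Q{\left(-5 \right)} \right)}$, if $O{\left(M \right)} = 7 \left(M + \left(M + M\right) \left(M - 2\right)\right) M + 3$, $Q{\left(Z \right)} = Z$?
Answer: $-40845$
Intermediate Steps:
$O{\left(M \right)} = 3 + M \left(7 M + 14 M \left(-2 + M\right)\right)$ ($O{\left(M \right)} = 7 \left(M + 2 M \left(-2 + M\right)\right) M + 3 = \left(7 M + 14 M \left(-2 + M\right)\right) M + 3 = M \left(7 M + 14 M \left(-2 + M\right)\right) + 3 = 3 + M \left(7 M + 14 M \left(-2 + M\right)\right)$)
$-38573 + O{\left(Q{\left(-5 \right)} \right)} = -38573 + \left(3 - 21 \left(-5\right)^{2} + 14 \left(-5\right)^{3}\right) = -38573 + \left(3 - 525 + 14 \left(-125\right)\right) = -38573 - 2272 = -40845$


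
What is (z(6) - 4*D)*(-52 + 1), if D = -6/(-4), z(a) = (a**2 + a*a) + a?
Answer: -3672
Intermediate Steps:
z(a) = a + 2*a**2 (z(a) = (a**2 + a**2) + a = 2*a**2 + a = a + 2*a**2)
D = 3/2 (D = -6*(-1/4) = 3/2 ≈ 1.5000)
(z(6) - 4*D)*(-52 + 1) = (6*(1 + 2*6) - 4*3/2)*(-52 + 1) = (6*(1 + 12) - 6)*(-51) = (6*13 - 6)*(-51) = (78 - 6)*(-51) = 72*(-51) = -3672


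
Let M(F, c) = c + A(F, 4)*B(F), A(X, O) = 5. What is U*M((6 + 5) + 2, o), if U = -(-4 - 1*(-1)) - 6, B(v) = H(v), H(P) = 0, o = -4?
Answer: 12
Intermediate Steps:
B(v) = 0
M(F, c) = c (M(F, c) = c + 5*0 = c + 0 = c)
U = -3 (U = -(-4 + 1) - 6 = -1*(-3) - 6 = 3 - 6 = -3)
U*M((6 + 5) + 2, o) = -3*(-4) = 12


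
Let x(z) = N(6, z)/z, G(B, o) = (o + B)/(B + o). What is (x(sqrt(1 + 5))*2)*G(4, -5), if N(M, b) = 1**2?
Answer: sqrt(6)/3 ≈ 0.81650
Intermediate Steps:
G(B, o) = 1 (G(B, o) = (B + o)/(B + o) = 1)
N(M, b) = 1
x(z) = 1/z
(x(sqrt(1 + 5))*2)*G(4, -5) = (2/sqrt(1 + 5))*1 = (2/sqrt(6))*1 = ((sqrt(6)/6)*2)*1 = (sqrt(6)/3)*1 = sqrt(6)/3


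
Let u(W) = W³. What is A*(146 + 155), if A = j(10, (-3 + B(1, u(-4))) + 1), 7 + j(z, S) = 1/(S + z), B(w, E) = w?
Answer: -18662/9 ≈ -2073.6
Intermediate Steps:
j(z, S) = -7 + 1/(S + z)
A = -62/9 (A = (1 - 7*((-3 + 1) + 1) - 7*10)/(((-3 + 1) + 1) + 10) = (1 - 7*(-2 + 1) - 70)/((-2 + 1) + 10) = (1 - 7*(-1) - 70)/(-1 + 10) = (1 + 7 - 70)/9 = (⅑)*(-62) = -62/9 ≈ -6.8889)
A*(146 + 155) = -62*(146 + 155)/9 = -62/9*301 = -18662/9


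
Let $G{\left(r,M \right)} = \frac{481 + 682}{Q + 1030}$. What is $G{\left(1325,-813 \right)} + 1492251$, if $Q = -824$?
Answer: $\frac{307404869}{206} \approx 1.4923 \cdot 10^{6}$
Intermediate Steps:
$G{\left(r,M \right)} = \frac{1163}{206}$ ($G{\left(r,M \right)} = \frac{481 + 682}{-824 + 1030} = \frac{1163}{206}$)
$G{\left(1325,-813 \right)} + 1492251 = \frac{1163}{206} + 1492251 = \frac{307404869}{206}$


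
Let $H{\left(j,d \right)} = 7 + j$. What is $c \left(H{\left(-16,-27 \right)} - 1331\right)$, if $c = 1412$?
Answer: $-1892080$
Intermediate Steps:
$c \left(H{\left(-16,-27 \right)} - 1331\right) = 1412 \left(\left(7 - 16\right) - 1331\right) = 1412 \left(-9 - 1331\right) = 1412 \left(-1340\right) = -1892080$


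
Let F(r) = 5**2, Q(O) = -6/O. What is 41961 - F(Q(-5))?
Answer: 41936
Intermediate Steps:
F(r) = 25
41961 - F(Q(-5)) = 41961 - 1*25 = 41961 - 25 = 41936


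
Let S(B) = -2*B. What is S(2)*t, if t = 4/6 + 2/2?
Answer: -20/3 ≈ -6.6667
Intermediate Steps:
t = 5/3 (t = 4*(⅙) + 2*(½) = ⅔ + 1 = 5/3 ≈ 1.6667)
S(2)*t = -2*2*(5/3) = -4*5/3 = -20/3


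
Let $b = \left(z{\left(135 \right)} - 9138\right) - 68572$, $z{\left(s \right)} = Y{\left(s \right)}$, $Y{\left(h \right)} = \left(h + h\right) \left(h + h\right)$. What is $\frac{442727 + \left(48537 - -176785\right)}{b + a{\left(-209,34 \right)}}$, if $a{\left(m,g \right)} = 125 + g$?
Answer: $- \frac{668049}{4651} \approx -143.64$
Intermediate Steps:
$Y{\left(h \right)} = 4 h^{2}$ ($Y{\left(h \right)} = 2 h 2 h = 4 h^{2}$)
$z{\left(s \right)} = 4 s^{2}$
$b = -4810$ ($b = \left(4 \cdot 135^{2} - 9138\right) - 68572 = \left(4 \cdot 18225 - 9138\right) - 68572 = \left(72900 - 9138\right) - 68572 = 63762 - 68572 = -4810$)
$\frac{442727 + \left(48537 - -176785\right)}{b + a{\left(-209,34 \right)}} = \frac{442727 + \left(48537 - -176785\right)}{-4810 + \left(125 + 34\right)} = \frac{442727 + \left(48537 + 176785\right)}{-4810 + 159} = \frac{442727 + 225322}{-4651} = 668049 \left(- \frac{1}{4651}\right) = - \frac{668049}{4651}$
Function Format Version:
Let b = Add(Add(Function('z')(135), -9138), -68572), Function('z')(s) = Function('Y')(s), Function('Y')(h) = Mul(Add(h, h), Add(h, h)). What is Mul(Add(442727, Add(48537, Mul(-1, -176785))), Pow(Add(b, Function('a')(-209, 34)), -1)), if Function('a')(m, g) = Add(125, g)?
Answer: Rational(-668049, 4651) ≈ -143.64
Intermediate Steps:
Function('Y')(h) = Mul(4, Pow(h, 2)) (Function('Y')(h) = Mul(Mul(2, h), Mul(2, h)) = Mul(4, Pow(h, 2)))
Function('z')(s) = Mul(4, Pow(s, 2))
b = -4810 (b = Add(Add(Mul(4, Pow(135, 2)), -9138), -68572) = Add(Add(Mul(4, 18225), -9138), -68572) = Add(Add(72900, -9138), -68572) = Add(63762, -68572) = -4810)
Mul(Add(442727, Add(48537, Mul(-1, -176785))), Pow(Add(b, Function('a')(-209, 34)), -1)) = Mul(Add(442727, Add(48537, Mul(-1, -176785))), Pow(Add(-4810, Add(125, 34)), -1)) = Mul(Add(442727, Add(48537, 176785)), Pow(Add(-4810, 159), -1)) = Mul(Add(442727, 225322), Pow(-4651, -1)) = Mul(668049, Rational(-1, 4651)) = Rational(-668049, 4651)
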